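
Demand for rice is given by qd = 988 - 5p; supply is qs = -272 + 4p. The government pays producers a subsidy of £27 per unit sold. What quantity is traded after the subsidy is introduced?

Pre-subsidy: 988 - 5p = -272 + 4p gives p* = 140, q* = 288.
With the subsidy, sellers receive ps = pb + 27 for each unit, where pb is the price buyers pay.
Supply in terms of pb becomes qs = -272 + 4(pb + 27) = -164 + 4pb. Setting this equal to demand: 988 - 5pb = -164 + 4pb, so pb = 128.
Sellers receive ps = 128 + 27 = 155; q' = 988 − 5·128 = 348.

q' = 348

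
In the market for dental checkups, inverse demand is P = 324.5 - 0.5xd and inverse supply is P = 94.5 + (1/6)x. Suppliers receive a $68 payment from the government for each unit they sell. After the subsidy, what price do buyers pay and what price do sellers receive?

Pre-subsidy: 324.5 - 0.5x = 94.5 + (1/6)x gives x* = 345 and P* = 152.
With the subsidy, sellers receive Ps = Pb + 68 for each unit, where Pb is the price buyers pay.
On the curves, Pb = 324.5 - 0.5x and Ps = 94.5 + (1/6)x; the wedge Ps − Pb = 68 gives 94.5 + (1/6)x − (324.5 - 0.5x) = 68, so x' = 447.
Then Pb = 324.5 − 0.5·447 = 101 and Ps = 94.5 + (1/6)·447 = 169.

Buyers pay $101; sellers receive $169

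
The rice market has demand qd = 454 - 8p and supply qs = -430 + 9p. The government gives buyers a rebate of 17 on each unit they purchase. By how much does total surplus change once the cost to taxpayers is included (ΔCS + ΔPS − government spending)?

Net change in total surplus = -612

Pre-subsidy: 454 - 8p = -430 + 9p gives p* = 52, q* = 38.
With the rebate, buyers effectively pay pb = ps − 17, where ps is the price sellers receive.
Demand in terms of ps becomes qd = 454 − 8(ps − 17) = 590 - 8ps. Setting this equal to supply: 590 - 8ps = -430 + 9ps, so ps = 60.
Buyers pay pb = 60 − 17 = 43; q' = -430 + 9·60 = 110.
ΔCS = ½(38 + 110)(52 − 43) = 666; ΔPS = ½(38 + 110)(60 − 52) = 592.
Government spending = 17 × 110 = 1870.
Net change = 666 + 592 − 1870 = -612. The loss equals the DWL triangle ½·17·72.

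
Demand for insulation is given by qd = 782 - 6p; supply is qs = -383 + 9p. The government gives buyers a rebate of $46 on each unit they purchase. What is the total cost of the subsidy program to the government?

Government cost = $22153.6

Pre-subsidy: 782 - 6p = -383 + 9p gives p* = 233/3, q* = 316.
With the rebate, buyers effectively pay pb = ps − 46, where ps is the price sellers receive.
Demand in terms of ps becomes qd = 782 − 6(ps − 46) = 1058 - 6ps. Setting this equal to supply: 1058 - 6ps = -383 + 9ps, so ps = 1441/15.
Buyers pay pb = 1441/15 − 46 = 751/15; q' = -383 + 9·(1441/15) = 481.6.
Government outlay = subsidy × quantity = 46 × 481.6 = 22153.6.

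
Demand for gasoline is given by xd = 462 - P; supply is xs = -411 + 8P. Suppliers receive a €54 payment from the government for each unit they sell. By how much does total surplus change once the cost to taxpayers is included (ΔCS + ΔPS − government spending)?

Pre-subsidy: 462 - P = -411 + 8P gives P* = 97, x* = 365.
With the subsidy, sellers receive Ps = Pb + 54 for each unit, where Pb is the price buyers pay.
Supply in terms of Pb becomes xs = -411 + 8(Pb + 54) = 21 + 8Pb. Setting this equal to demand: 462 - Pb = 21 + 8Pb, so Pb = 49.
Sellers receive Ps = 49 + 54 = 103; x' = 462 − 1·49 = 413.
ΔCS = ½(365 + 413)(97 − 49) = 18672; ΔPS = ½(365 + 413)(103 − 97) = 2334.
Government spending = 54 × 413 = 22302.
Net change = 18672 + 2334 − 22302 = -1296. The loss equals the DWL triangle ½·54·48.

Net change in total surplus = -€1296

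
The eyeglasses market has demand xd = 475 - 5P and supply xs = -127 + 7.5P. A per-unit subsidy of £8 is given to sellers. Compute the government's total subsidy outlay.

Government cost = £2065.6

Pre-subsidy: 475 - 5P = -127 + 7.5P gives P* = 48.16, x* = 234.2.
With the subsidy, sellers receive Ps = Pb + 8 for each unit, where Pb is the price buyers pay.
Supply in terms of Pb becomes xs = -127 + 7.5(Pb + 8) = -67 + 7.5Pb. Setting this equal to demand: 475 - 5Pb = -67 + 7.5Pb, so Pb = 43.36.
Sellers receive Ps = 43.36 + 8 = 51.36; x' = 475 − 5·43.36 = 258.2.
Government outlay = subsidy × quantity = 8 × 258.2 = 2065.6.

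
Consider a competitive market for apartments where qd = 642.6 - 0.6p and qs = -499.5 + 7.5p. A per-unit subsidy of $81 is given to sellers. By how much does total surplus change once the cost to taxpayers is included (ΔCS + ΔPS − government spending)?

Net change in total surplus = -$1822.5

Pre-subsidy: 642.6 - 0.6p = -499.5 + 7.5p gives p* = 141, q* = 558.
With the subsidy, sellers receive ps = pb + 81 for each unit, where pb is the price buyers pay.
Supply in terms of pb becomes qs = -499.5 + 7.5(pb + 81) = 108 + 7.5pb. Setting this equal to demand: 642.6 - 0.6pb = 108 + 7.5pb, so pb = 66.
Sellers receive ps = 66 + 81 = 147; q' = 642.6 − 0.6·66 = 603.
ΔCS = ½(558 + 603)(141 − 66) = 43537.5; ΔPS = ½(558 + 603)(147 − 141) = 3483.
Government spending = 81 × 603 = 48843.
Net change = 43537.5 + 3483 − 48843 = -1822.5. The loss equals the DWL triangle ½·81·45.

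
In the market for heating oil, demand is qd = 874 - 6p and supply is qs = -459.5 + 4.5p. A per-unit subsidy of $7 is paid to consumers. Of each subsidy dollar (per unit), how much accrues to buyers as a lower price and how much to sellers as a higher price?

Buyers gain $3 per unit; sellers gain $4 per unit

Pre-subsidy: 874 - 6p = -459.5 + 4.5p gives p* = 127, q* = 112.
With the rebate, buyers effectively pay pb = ps − 7, where ps is the price sellers receive.
Demand in terms of ps becomes qd = 874 − 6(ps − 7) = 916 - 6ps. Setting this equal to supply: 916 - 6ps = -459.5 + 4.5ps, so ps = 131.
Buyers pay pb = 131 − 7 = 124; q' = -459.5 + 4.5·131 = 130.
Buyers' price falls by p* − pb = 127 − 124 = 3; sellers' price rises by ps − p* = 131 − 127 = 4.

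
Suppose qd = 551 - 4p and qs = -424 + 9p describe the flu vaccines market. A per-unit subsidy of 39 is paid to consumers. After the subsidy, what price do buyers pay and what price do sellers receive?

Buyers pay 48; sellers receive 87

Pre-subsidy: 551 - 4p = -424 + 9p gives p* = 75, q* = 251.
With the rebate, buyers effectively pay pb = ps − 39, where ps is the price sellers receive.
Demand in terms of ps becomes qd = 551 − 4(ps − 39) = 707 - 4ps. Setting this equal to supply: 707 - 4ps = -424 + 9ps, so ps = 87.
Buyers pay pb = 87 − 39 = 48; q' = -424 + 9·87 = 359.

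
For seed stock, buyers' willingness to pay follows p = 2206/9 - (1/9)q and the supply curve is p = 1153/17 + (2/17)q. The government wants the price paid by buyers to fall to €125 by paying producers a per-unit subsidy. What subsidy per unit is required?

At a buyer price of 125, quantity demanded is 2206 − 9·125 = 1081.
Sellers supply 1081 only when they receive ps = 1153/17 + (2/17)·1081 = 195.
s = ps − pb = 195 − 125 = 70.

Required subsidy s = €70 per unit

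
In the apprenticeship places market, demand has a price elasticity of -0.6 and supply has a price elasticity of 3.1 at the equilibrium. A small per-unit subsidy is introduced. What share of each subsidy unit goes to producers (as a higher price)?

Producer share = 6/37

For a small subsidy around the equilibrium, the benefit split depends on the relative slopes, which at a point are proportional to the elasticities.
Buyer share = εs/(εs + |εd|) = 3.1/(3.1 + 0.6) = 31/37; seller share = |εd|/(εs + |εd|) = 6/37.
So producers capture 6/37 of the subsidy.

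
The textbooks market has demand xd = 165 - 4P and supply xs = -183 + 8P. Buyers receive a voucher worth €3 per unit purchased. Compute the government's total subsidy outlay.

Government cost = €171

Pre-subsidy: 165 - 4P = -183 + 8P gives P* = 29, x* = 49.
With the rebate, buyers effectively pay Pb = Ps − 3, where Ps is the price sellers receive.
Demand in terms of Ps becomes xd = 165 − 4(Ps − 3) = 177 - 4Ps. Setting this equal to supply: 177 - 4Ps = -183 + 8Ps, so Ps = 30.
Buyers pay Pb = 30 − 3 = 27; x' = -183 + 8·30 = 57.
Government outlay = subsidy × quantity = 3 × 57 = 171.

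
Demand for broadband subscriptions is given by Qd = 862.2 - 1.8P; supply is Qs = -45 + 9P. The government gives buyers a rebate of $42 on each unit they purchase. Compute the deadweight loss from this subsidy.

Deadweight loss = $1323

Pre-subsidy: 862.2 - 1.8P = -45 + 9P gives P* = 84, Q* = 711.
With the rebate, buyers effectively pay Pb = Ps − 42, where Ps is the price sellers receive.
Demand in terms of Ps becomes Qd = 862.2 − 1.8(Ps − 42) = 937.8 - 1.8Ps. Setting this equal to supply: 937.8 - 1.8Ps = -45 + 9Ps, so Ps = 91.
Buyers pay Pb = 91 − 42 = 49; Q' = -45 + 9·91 = 774.
The subsidy expands output by 774 − 711 = 63 past the efficient level; on those units the gap between marginal cost and willingness to pay runs from 0 up to 42.
DWL = ½ × 42 × 63 = 1323.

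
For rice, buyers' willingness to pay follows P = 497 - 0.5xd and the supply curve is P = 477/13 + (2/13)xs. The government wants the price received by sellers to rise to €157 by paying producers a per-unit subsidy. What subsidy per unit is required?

At a seller price of 157, quantity supplied is -238.5 + 6.5·157 = 782.
Buyers absorb 782 only when they pay Pb = 497 − 0.5·782 = 106.
s = Ps − Pb = 157 − 106 = 51.

Required subsidy s = €51 per unit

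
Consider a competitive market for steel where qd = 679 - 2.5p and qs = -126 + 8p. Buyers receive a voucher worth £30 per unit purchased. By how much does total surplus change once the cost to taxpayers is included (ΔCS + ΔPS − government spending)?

Net change in total surplus = -6000/7

Pre-subsidy: 679 - 2.5p = -126 + 8p gives p* = 230/3, q* = 1462/3.
With the rebate, buyers effectively pay pb = ps − 30, where ps is the price sellers receive.
Demand in terms of ps becomes qd = 679 − 2.5(ps − 30) = 754 - 2.5ps. Setting this equal to supply: 754 - 2.5ps = -126 + 8ps, so ps = 1760/21.
Buyers pay pb = 1760/21 − 30 = 1130/21; q' = -126 + 8·(1760/21) = 11434/21.
ΔCS = ½(1462/3 + 11434/21)(230/3 − 1130/21) = 1733440/147; ΔPS = ½(1462/3 + 11434/21)(1760/21 − 230/3) = 541700/147.
Government spending = 30 × 11434/21 = 114340/7.
Net change = 1733440/147 + 541700/147 − 114340/7 = -6000/7. The loss equals the DWL triangle ½·30·400/7.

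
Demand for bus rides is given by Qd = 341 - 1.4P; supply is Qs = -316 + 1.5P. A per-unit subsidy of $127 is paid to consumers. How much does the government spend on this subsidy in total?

Government cost = 426466/29

Pre-subsidy: 341 - 1.4P = -316 + 1.5P gives P* = 6570/29, Q* = 691/29.
With the rebate, buyers effectively pay Pb = Ps − 127, where Ps is the price sellers receive.
Demand in terms of Ps becomes Qd = 341 − 1.4(Ps − 127) = 518.8 - 1.4Ps. Setting this equal to supply: 518.8 - 1.4Ps = -316 + 1.5Ps, so Ps = 8348/29.
Buyers pay Pb = 8348/29 − 127 = 4665/29; Q' = -316 + 1.5·(8348/29) = 3358/29.
Government outlay = subsidy × quantity = 127 × 3358/29 = 426466/29.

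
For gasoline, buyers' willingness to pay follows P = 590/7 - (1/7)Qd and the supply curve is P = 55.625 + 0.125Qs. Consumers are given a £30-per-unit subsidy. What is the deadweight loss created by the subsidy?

Deadweight loss = £1680

Pre-subsidy: 590/7 - (1/7)Q = 55.625 + 0.125Q gives Q* = 107 and P* = 69.
With the rebate, buyers effectively pay Pb = Ps − 30, where Ps is the price sellers receive.
On the curves, Pb = 590/7 - (1/7)Q and Ps = 55.625 + 0.125Q; the wedge Ps − Pb = 30 gives 55.625 + 0.125Q − (590/7 - (1/7)Q) = 30, so Q' = 219.
Then Pb = 590/7 − (1/7)·219 = 53 and Ps = 55.625 + 0.125·219 = 83.
The subsidy expands output by 219 − 107 = 112 past the efficient level; on those units the gap between marginal cost and willingness to pay runs from 0 up to 30.
DWL = ½ × 30 × 112 = 1680.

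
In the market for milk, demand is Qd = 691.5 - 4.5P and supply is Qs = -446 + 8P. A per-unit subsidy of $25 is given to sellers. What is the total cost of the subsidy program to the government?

Government cost = $8850

Pre-subsidy: 691.5 - 4.5P = -446 + 8P gives P* = 91, Q* = 282.
With the subsidy, sellers receive Ps = Pb + 25 for each unit, where Pb is the price buyers pay.
Supply in terms of Pb becomes Qs = -446 + 8(Pb + 25) = -246 + 8Pb. Setting this equal to demand: 691.5 - 4.5Pb = -246 + 8Pb, so Pb = 75.
Sellers receive Ps = 75 + 25 = 100; Q' = 691.5 − 4.5·75 = 354.
Government outlay = subsidy × quantity = 25 × 354 = 8850.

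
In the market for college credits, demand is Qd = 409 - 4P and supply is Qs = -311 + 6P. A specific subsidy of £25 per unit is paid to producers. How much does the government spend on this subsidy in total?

Government cost = £4525

Pre-subsidy: 409 - 4P = -311 + 6P gives P* = 72, Q* = 121.
With the subsidy, sellers receive Ps = Pb + 25 for each unit, where Pb is the price buyers pay.
Supply in terms of Pb becomes Qs = -311 + 6(Pb + 25) = -161 + 6Pb. Setting this equal to demand: 409 - 4Pb = -161 + 6Pb, so Pb = 57.
Sellers receive Ps = 57 + 25 = 82; Q' = 409 − 4·57 = 181.
Government outlay = subsidy × quantity = 25 × 181 = 4525.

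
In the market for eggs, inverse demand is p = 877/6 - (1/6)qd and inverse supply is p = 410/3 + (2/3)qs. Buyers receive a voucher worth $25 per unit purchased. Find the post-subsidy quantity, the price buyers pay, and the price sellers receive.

Pre-subsidy: 877/6 - (1/6)q = 410/3 + (2/3)q gives q* = 11.4 and p* = 2164/15.
With the rebate, buyers effectively pay pb = ps − 25, where ps is the price sellers receive.
On the curves, pb = 877/6 - (1/6)q and ps = 410/3 + (2/3)q; the wedge ps − pb = 25 gives 410/3 + (2/3)q − (877/6 - (1/6)q) = 25, so q' = 41.4.
Then pb = 877/6 − (1/6)·41.4 = 2089/15 and ps = 410/3 + (2/3)·41.4 = 2464/15.

q' = 41.4; buyers pay 2089/15; sellers receive 2464/15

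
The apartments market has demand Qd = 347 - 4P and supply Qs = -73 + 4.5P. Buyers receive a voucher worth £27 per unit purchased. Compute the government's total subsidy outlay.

Pre-subsidy: 347 - 4P = -73 + 4.5P gives P* = 840/17, Q* = 2539/17.
With the rebate, buyers effectively pay Pb = Ps − 27, where Ps is the price sellers receive.
Demand in terms of Ps becomes Qd = 347 − 4(Ps − 27) = 455 - 4Ps. Setting this equal to supply: 455 - 4Ps = -73 + 4.5Ps, so Ps = 1056/17.
Buyers pay Pb = 1056/17 − 27 = 597/17; Q' = -73 + 4.5·(1056/17) = 3511/17.
Government outlay = subsidy × quantity = 27 × 3511/17 = 94797/17.

Government cost = 94797/17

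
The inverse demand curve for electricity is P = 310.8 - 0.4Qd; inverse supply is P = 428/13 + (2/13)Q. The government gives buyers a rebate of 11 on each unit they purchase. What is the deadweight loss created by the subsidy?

Pre-subsidy: 310.8 - 0.4Q = 428/13 + (2/13)Q gives Q* = 9031/18 and P* = 991/9.
With the rebate, buyers effectively pay Pb = Ps − 11, where Ps is the price sellers receive.
On the curves, Pb = 310.8 - 0.4Q and Ps = 428/13 + (2/13)Q; the wedge Ps − Pb = 11 gives 428/13 + (2/13)Q − (310.8 - 0.4Q) = 11, so Q' = 6259/12.
Then Pb = 310.8 − 0.4·(6259/12) = 613/6 and Ps = 428/13 + (2/13)·(6259/12) = 679/6.
The subsidy expands output by 6259/12 − 9031/18 = 715/36 past the efficient level; on those units the gap between marginal cost and willingness to pay runs from 0 up to 11.
DWL = ½ × 11 × 715/36 = 7865/72.

Deadweight loss = 7865/72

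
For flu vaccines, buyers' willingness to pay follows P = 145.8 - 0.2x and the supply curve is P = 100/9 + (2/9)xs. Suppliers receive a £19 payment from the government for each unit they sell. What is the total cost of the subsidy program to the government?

Government cost = £6916

Pre-subsidy: 145.8 - 0.2x = 100/9 + (2/9)x gives x* = 319 and P* = 82.
With the subsidy, sellers receive Ps = Pb + 19 for each unit, where Pb is the price buyers pay.
On the curves, Pb = 145.8 - 0.2x and Ps = 100/9 + (2/9)x; the wedge Ps − Pb = 19 gives 100/9 + (2/9)x − (145.8 - 0.2x) = 19, so x' = 364.
Then Pb = 145.8 − 0.2·364 = 73 and Ps = 100/9 + (2/9)·364 = 92.
Government outlay = subsidy × quantity = 19 × 364 = 6916.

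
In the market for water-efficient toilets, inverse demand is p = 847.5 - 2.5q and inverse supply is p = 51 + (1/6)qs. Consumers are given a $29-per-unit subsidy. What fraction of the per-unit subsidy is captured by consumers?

Pre-subsidy: 847.5 - 2.5q = 51 + (1/6)q gives q* = 298.6875 and p* = 100.78125.
With the rebate, buyers effectively pay pb = ps − 29, where ps is the price sellers receive.
On the curves, pb = 847.5 - 2.5q and ps = 51 + (1/6)q; the wedge ps − pb = 29 gives 51 + (1/6)q − (847.5 - 2.5q) = 29, so q' = 309.5625.
Then pb = 847.5 − 2.5·309.5625 = 73.59375 and ps = 51 + (1/6)·309.5625 = 102.59375.
Buyers' price falls by p* − pb = 100.78125 − 73.59375 = 27.1875; sellers' price rises by ps − p* = 102.59375 − 100.78125 = 1.8125.
So consumers capture 27.1875/29 = 0.9375 of each unit of subsidy.

Consumer share = 0.9375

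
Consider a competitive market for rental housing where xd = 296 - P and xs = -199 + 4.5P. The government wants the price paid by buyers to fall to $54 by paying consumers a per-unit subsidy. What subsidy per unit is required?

At a buyer price of 54, quantity demanded is 296 − 1·54 = 242.
Sellers supply 242 only when they receive Ps with -199 + 4.5·Ps = 242, i.e. Ps = 98.
s = Ps − Pb = 98 − 54 = 44.

Required subsidy s = $44 per unit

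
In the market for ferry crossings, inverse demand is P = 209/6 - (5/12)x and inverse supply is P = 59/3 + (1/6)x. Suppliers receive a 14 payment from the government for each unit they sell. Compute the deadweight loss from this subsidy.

Deadweight loss = 168

Pre-subsidy: 209/6 - (5/12)x = 59/3 + (1/6)x gives x* = 26 and P* = 24.
With the subsidy, sellers receive Ps = Pb + 14 for each unit, where Pb is the price buyers pay.
On the curves, Pb = 209/6 - (5/12)x and Ps = 59/3 + (1/6)x; the wedge Ps − Pb = 14 gives 59/3 + (1/6)x − (209/6 - (5/12)x) = 14, so x' = 50.
Then Pb = 209/6 − (5/12)·50 = 14 and Ps = 59/3 + (1/6)·50 = 28.
The subsidy expands output by 50 − 26 = 24 past the efficient level; on those units the gap between marginal cost and willingness to pay runs from 0 up to 14.
DWL = ½ × 14 × 24 = 168.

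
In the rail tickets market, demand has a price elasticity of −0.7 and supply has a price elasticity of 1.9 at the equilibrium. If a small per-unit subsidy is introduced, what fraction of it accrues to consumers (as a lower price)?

Consumer share = 19/26

For a small subsidy around the equilibrium, the benefit split depends on the relative slopes, which at a point are proportional to the elasticities.
Buyer share = εs/(εs + |εd|) = 1.9/(1.9 + 0.7) = 19/26; seller share = |εd|/(εs + |εd|) = 7/26.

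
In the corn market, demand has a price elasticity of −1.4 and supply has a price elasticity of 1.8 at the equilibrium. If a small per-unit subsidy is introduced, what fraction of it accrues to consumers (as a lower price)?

For a small subsidy around the equilibrium, the benefit split depends on the relative slopes, which at a point are proportional to the elasticities.
Buyer share = εs/(εs + |εd|) = 1.8/(1.8 + 1.4) = 0.5625; seller share = |εd|/(εs + |εd|) = 0.4375.

Consumer share = 0.5625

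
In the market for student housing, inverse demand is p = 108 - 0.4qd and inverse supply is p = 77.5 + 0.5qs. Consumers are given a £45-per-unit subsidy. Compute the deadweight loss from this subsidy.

Pre-subsidy: 108 - 0.4q = 77.5 + 0.5q gives q* = 305/9 and p* = 850/9.
With the rebate, buyers effectively pay pb = ps − 45, where ps is the price sellers receive.
On the curves, pb = 108 - 0.4q and ps = 77.5 + 0.5q; the wedge ps − pb = 45 gives 77.5 + 0.5q − (108 - 0.4q) = 45, so q' = 755/9.
Then pb = 108 − 0.4·(755/9) = 670/9 and ps = 77.5 + 0.5·(755/9) = 1075/9.
The subsidy expands output by 755/9 − 305/9 = 50 past the efficient level; on those units the gap between marginal cost and willingness to pay runs from 0 up to 45.
DWL = ½ × 45 × 50 = 1125.

Deadweight loss = £1125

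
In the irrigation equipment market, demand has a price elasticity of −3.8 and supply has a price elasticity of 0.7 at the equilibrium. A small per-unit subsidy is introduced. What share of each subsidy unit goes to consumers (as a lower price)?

Consumer share = 7/45

For a small subsidy around the equilibrium, the benefit split depends on the relative slopes, which at a point are proportional to the elasticities.
Buyer share = εs/(εs + |εd|) = 0.7/(0.7 + 3.8) = 7/45; seller share = |εd|/(εs + |εd|) = 38/45.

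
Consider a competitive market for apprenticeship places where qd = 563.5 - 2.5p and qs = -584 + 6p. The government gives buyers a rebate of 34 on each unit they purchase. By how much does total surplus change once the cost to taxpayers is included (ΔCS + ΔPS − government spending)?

Net change in total surplus = -1020

Pre-subsidy: 563.5 - 2.5p = -584 + 6p gives p* = 135, q* = 226.
With the rebate, buyers effectively pay pb = ps − 34, where ps is the price sellers receive.
Demand in terms of ps becomes qd = 563.5 − 2.5(ps − 34) = 648.5 - 2.5ps. Setting this equal to supply: 648.5 - 2.5ps = -584 + 6ps, so ps = 145.
Buyers pay pb = 145 − 34 = 111; q' = -584 + 6·145 = 286.
ΔCS = ½(226 + 286)(135 − 111) = 6144; ΔPS = ½(226 + 286)(145 − 135) = 2560.
Government spending = 34 × 286 = 9724.
Net change = 6144 + 2560 − 9724 = -1020. The loss equals the DWL triangle ½·34·60.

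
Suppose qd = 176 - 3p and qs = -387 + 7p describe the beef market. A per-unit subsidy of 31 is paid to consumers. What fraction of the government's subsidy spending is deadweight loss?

DWL / government spending = 651/1444

Pre-subsidy: 176 - 3p = -387 + 7p gives p* = 56.3, q* = 7.1.
With the rebate, buyers effectively pay pb = ps − 31, where ps is the price sellers receive.
Demand in terms of ps becomes qd = 176 − 3(ps − 31) = 269 - 3ps. Setting this equal to supply: 269 - 3ps = -387 + 7ps, so ps = 65.6.
Buyers pay pb = 65.6 − 31 = 34.6; q' = -387 + 7·65.6 = 72.2.
ΔCS = ½(7.1 + 72.2)(56.3 − 34.6) = 860.405; ΔPS = ½(7.1 + 72.2)(65.6 − 56.3) = 368.745.
Government spending = 31 × 72.2 = 2238.2.
DWL = ½ × 31 × (72.2 − 7.1) = 1009.05; fraction = 1009.05 / 2238.2 = 651/1444.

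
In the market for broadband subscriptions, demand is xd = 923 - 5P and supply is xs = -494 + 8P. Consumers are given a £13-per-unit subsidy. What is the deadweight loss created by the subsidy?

Pre-subsidy: 923 - 5P = -494 + 8P gives P* = 109, x* = 378.
With the rebate, buyers effectively pay Pb = Ps − 13, where Ps is the price sellers receive.
Demand in terms of Ps becomes xd = 923 − 5(Ps − 13) = 988 - 5Ps. Setting this equal to supply: 988 - 5Ps = -494 + 8Ps, so Ps = 114.
Buyers pay Pb = 114 − 13 = 101; x' = -494 + 8·114 = 418.
The subsidy expands output by 418 − 378 = 40 past the efficient level; on those units the gap between marginal cost and willingness to pay runs from 0 up to 13.
DWL = ½ × 13 × 40 = 260.

Deadweight loss = £260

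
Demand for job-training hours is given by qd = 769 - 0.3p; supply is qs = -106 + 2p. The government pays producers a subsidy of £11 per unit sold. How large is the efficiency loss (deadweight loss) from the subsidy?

Deadweight loss = 363/23

Pre-subsidy: 769 - 0.3p = -106 + 2p gives p* = 8750/23, q* = 15062/23.
With the subsidy, sellers receive ps = pb + 11 for each unit, where pb is the price buyers pay.
Supply in terms of pb becomes qs = -106 + 2(pb + 11) = -84 + 2pb. Setting this equal to demand: 769 - 0.3pb = -84 + 2pb, so pb = 8530/23.
Sellers receive ps = 8530/23 + 11 = 8783/23; q' = 769 − 0.3·(8530/23) = 15128/23.
The subsidy expands output by 15128/23 − 15062/23 = 66/23 past the efficient level; on those units the gap between marginal cost and willingness to pay runs from 0 up to 11.
DWL = ½ × 11 × 66/23 = 363/23.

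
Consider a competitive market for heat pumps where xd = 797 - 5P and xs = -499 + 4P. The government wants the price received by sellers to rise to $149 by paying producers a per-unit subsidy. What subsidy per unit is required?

Required subsidy s = $9 per unit

At a seller price of 149, quantity supplied is -499 + 4·149 = 97.
Buyers absorb 97 only when they pay Pb with 797 − 5·Pb = 97, i.e. Pb = 140.
s = Ps − Pb = 149 − 140 = 9.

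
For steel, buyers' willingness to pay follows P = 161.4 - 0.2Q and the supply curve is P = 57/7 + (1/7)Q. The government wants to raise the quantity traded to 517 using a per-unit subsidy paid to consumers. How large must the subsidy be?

Required subsidy s = 24 per unit

At Q = 517, from the demand curve buyers pay Pb = 161.4 − 0.2·517 = 58; from the supply curve sellers need Ps = 57/7 + (1/7)·517 = 82.
The subsidy must fill the gap: s = Ps − Pb = 82 − 58 = 24.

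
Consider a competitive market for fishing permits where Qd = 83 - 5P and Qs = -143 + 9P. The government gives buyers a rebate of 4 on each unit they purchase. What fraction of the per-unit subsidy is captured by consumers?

Pre-subsidy: 83 - 5P = -143 + 9P gives P* = 113/7, Q* = 16/7.
With the rebate, buyers effectively pay Pb = Ps − 4, where Ps is the price sellers receive.
Demand in terms of Ps becomes Qd = 83 − 5(Ps − 4) = 103 - 5Ps. Setting this equal to supply: 103 - 5Ps = -143 + 9Ps, so Ps = 123/7.
Buyers pay Pb = 123/7 − 4 = 95/7; Q' = -143 + 9·(123/7) = 106/7.
Buyers' price falls by P* − Pb = 113/7 − 95/7 = 18/7; sellers' price rises by Ps − P* = 123/7 − 113/7 = 10/7.
So consumers capture (18/7)/4 = 9/14 of each unit of subsidy.

Consumer share = 9/14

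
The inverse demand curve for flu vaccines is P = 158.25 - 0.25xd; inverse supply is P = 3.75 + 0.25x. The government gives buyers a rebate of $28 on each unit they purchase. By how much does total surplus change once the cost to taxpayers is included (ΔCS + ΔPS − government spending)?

Net change in total surplus = -$784

Pre-subsidy: 158.25 - 0.25x = 3.75 + 0.25x gives x* = 309 and P* = 81.
With the rebate, buyers effectively pay Pb = Ps − 28, where Ps is the price sellers receive.
On the curves, Pb = 158.25 - 0.25x and Ps = 3.75 + 0.25x; the wedge Ps − Pb = 28 gives 3.75 + 0.25x − (158.25 - 0.25x) = 28, so x' = 365.
Then Pb = 158.25 − 0.25·365 = 67 and Ps = 3.75 + 0.25·365 = 95.
ΔCS = ½(309 + 365)(81 − 67) = 4718; ΔPS = ½(309 + 365)(95 − 81) = 4718.
Government spending = 28 × 365 = 10220.
Net change = 4718 + 4718 − 10220 = -784. The loss equals the DWL triangle ½·28·56.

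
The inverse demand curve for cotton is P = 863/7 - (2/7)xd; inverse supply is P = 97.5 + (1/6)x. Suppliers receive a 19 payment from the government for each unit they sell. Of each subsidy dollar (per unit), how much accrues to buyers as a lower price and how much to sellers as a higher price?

Pre-subsidy: 863/7 - (2/7)x = 97.5 + (1/6)x gives x* = 57 and P* = 107.
With the subsidy, sellers receive Ps = Pb + 19 for each unit, where Pb is the price buyers pay.
On the curves, Pb = 863/7 - (2/7)x and Ps = 97.5 + (1/6)x; the wedge Ps − Pb = 19 gives 97.5 + (1/6)x − (863/7 - (2/7)x) = 19, so x' = 99.
Then Pb = 863/7 − (2/7)·99 = 95 and Ps = 97.5 + (1/6)·99 = 114.
Buyers' price falls by P* − Pb = 107 − 95 = 12; sellers' price rises by Ps − P* = 114 − 107 = 7.

Buyers gain 12 per unit; sellers gain 7 per unit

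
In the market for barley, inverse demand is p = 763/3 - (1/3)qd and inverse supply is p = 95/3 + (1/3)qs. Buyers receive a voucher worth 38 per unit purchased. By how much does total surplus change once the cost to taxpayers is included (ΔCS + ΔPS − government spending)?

Pre-subsidy: 763/3 - (1/3)q = 95/3 + (1/3)q gives q* = 334 and p* = 143.
With the rebate, buyers effectively pay pb = ps − 38, where ps is the price sellers receive.
On the curves, pb = 763/3 - (1/3)q and ps = 95/3 + (1/3)q; the wedge ps − pb = 38 gives 95/3 + (1/3)q − (763/3 - (1/3)q) = 38, so q' = 391.
Then pb = 763/3 − (1/3)·391 = 124 and ps = 95/3 + (1/3)·391 = 162.
ΔCS = ½(334 + 391)(143 − 124) = 6887.5; ΔPS = ½(334 + 391)(162 − 143) = 6887.5.
Government spending = 38 × 391 = 14858.
Net change = 6887.5 + 6887.5 − 14858 = -1083. The loss equals the DWL triangle ½·38·57.

Net change in total surplus = -1083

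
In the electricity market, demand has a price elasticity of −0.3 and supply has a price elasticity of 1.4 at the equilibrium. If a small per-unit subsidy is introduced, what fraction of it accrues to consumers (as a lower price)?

Consumer share = 14/17

For a small subsidy around the equilibrium, the benefit split depends on the relative slopes, which at a point are proportional to the elasticities.
Buyer share = εs/(εs + |εd|) = 1.4/(1.4 + 0.3) = 14/17; seller share = |εd|/(εs + |εd|) = 3/17.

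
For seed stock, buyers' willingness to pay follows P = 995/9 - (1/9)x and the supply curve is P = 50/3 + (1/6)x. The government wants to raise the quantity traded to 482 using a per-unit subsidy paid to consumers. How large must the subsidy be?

Required subsidy s = 40 per unit

At x = 482, from the demand curve buyers pay Pb = 995/9 − (1/9)·482 = 57; from the supply curve sellers need Ps = 50/3 + (1/6)·482 = 97.
The subsidy must fill the gap: s = Ps − Pb = 97 − 57 = 40.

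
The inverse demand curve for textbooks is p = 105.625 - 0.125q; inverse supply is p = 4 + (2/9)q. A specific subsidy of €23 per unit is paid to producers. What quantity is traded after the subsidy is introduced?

Pre-subsidy: 105.625 - 0.125q = 4 + (2/9)q gives q* = 292.68 and p* = 69.04.
With the subsidy, sellers receive ps = pb + 23 for each unit, where pb is the price buyers pay.
On the curves, pb = 105.625 - 0.125q and ps = 4 + (2/9)q; the wedge ps − pb = 23 gives 4 + (2/9)q − (105.625 - 0.125q) = 23, so q' = 358.92.
Then pb = 105.625 − 0.125·358.92 = 60.76 and ps = 4 + (2/9)·358.92 = 83.76.

q' = 358.92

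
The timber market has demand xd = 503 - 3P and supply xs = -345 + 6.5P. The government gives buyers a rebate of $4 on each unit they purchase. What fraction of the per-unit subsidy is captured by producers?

Pre-subsidy: 503 - 3P = -345 + 6.5P gives P* = 1696/19, x* = 4469/19.
With the rebate, buyers effectively pay Pb = Ps − 4, where Ps is the price sellers receive.
Demand in terms of Ps becomes xd = 503 − 3(Ps − 4) = 515 - 3Ps. Setting this equal to supply: 515 - 3Ps = -345 + 6.5Ps, so Ps = 1720/19.
Buyers pay Pb = 1720/19 − 4 = 1644/19; x' = -345 + 6.5·(1720/19) = 4625/19.
Buyers' price falls by P* − Pb = 1696/19 − 1644/19 = 52/19; sellers' price rises by Ps − P* = 1720/19 − 1696/19 = 24/19.
So producers capture (24/19)/4 = 6/19 of each unit of subsidy.

Producer share = 6/19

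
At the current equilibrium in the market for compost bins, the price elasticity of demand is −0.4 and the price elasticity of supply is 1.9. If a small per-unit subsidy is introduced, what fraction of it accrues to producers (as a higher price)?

For a small subsidy around the equilibrium, the benefit split depends on the relative slopes, which at a point are proportional to the elasticities.
Buyer share = εs/(εs + |εd|) = 1.9/(1.9 + 0.4) = 19/23; seller share = |εd|/(εs + |εd|) = 4/23.
So producers capture 4/23 of the subsidy.

Producer share = 4/23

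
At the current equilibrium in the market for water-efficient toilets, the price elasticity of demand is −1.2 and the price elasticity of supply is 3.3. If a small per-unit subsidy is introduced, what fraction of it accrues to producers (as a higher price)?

For a small subsidy around the equilibrium, the benefit split depends on the relative slopes, which at a point are proportional to the elasticities.
Buyer share = εs/(εs + |εd|) = 3.3/(3.3 + 1.2) = 11/15; seller share = |εd|/(εs + |εd|) = 4/15.
So producers capture 4/15 of the subsidy.

Producer share = 4/15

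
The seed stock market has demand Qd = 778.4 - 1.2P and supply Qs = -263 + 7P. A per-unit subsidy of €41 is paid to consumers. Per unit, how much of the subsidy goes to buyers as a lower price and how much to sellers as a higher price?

Pre-subsidy: 778.4 - 1.2P = -263 + 7P gives P* = 127, Q* = 626.
With the rebate, buyers effectively pay Pb = Ps − 41, where Ps is the price sellers receive.
Demand in terms of Ps becomes Qd = 778.4 − 1.2(Ps − 41) = 827.6 - 1.2Ps. Setting this equal to supply: 827.6 - 1.2Ps = -263 + 7Ps, so Ps = 133.
Buyers pay Pb = 133 − 41 = 92; Q' = -263 + 7·133 = 668.
Buyers' price falls by P* − Pb = 127 − 92 = 35; sellers' price rises by Ps − P* = 133 − 127 = 6.

Buyers gain €35 per unit; sellers gain €6 per unit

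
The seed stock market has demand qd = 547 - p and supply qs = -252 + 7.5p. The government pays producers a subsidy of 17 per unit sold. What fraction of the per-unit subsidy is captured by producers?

Producer share = 2/17

Pre-subsidy: 547 - p = -252 + 7.5p gives p* = 94, q* = 453.
With the subsidy, sellers receive ps = pb + 17 for each unit, where pb is the price buyers pay.
Supply in terms of pb becomes qs = -252 + 7.5(pb + 17) = -124.5 + 7.5pb. Setting this equal to demand: 547 - pb = -124.5 + 7.5pb, so pb = 79.
Sellers receive ps = 79 + 17 = 96; q' = 547 − 1·79 = 468.
Buyers' price falls by p* − pb = 94 − 79 = 15; sellers' price rises by ps − p* = 96 − 94 = 2.
So producers capture 2/17 = 2/17 of each unit of subsidy.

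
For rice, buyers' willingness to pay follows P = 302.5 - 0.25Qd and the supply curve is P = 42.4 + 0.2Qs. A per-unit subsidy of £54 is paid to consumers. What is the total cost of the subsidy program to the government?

Pre-subsidy: 302.5 - 0.25Q = 42.4 + 0.2Q gives Q* = 578 and P* = 158.
With the rebate, buyers effectively pay Pb = Ps − 54, where Ps is the price sellers receive.
On the curves, Pb = 302.5 - 0.25Q and Ps = 42.4 + 0.2Q; the wedge Ps − Pb = 54 gives 42.4 + 0.2Q − (302.5 - 0.25Q) = 54, so Q' = 698.
Then Pb = 302.5 − 0.25·698 = 128 and Ps = 42.4 + 0.2·698 = 182.
Government outlay = subsidy × quantity = 54 × 698 = 37692.

Government cost = £37692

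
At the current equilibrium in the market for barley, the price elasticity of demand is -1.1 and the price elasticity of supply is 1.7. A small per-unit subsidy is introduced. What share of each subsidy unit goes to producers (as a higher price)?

Producer share = 11/28

For a small subsidy around the equilibrium, the benefit split depends on the relative slopes, which at a point are proportional to the elasticities.
Buyer share = εs/(εs + |εd|) = 1.7/(1.7 + 1.1) = 17/28; seller share = |εd|/(εs + |εd|) = 11/28.
So producers capture 11/28 of the subsidy.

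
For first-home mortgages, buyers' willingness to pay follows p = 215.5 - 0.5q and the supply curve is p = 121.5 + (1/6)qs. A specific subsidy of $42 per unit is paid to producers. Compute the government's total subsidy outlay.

Pre-subsidy: 215.5 - 0.5q = 121.5 + (1/6)q gives q* = 141 and p* = 145.
With the subsidy, sellers receive ps = pb + 42 for each unit, where pb is the price buyers pay.
On the curves, pb = 215.5 - 0.5q and ps = 121.5 + (1/6)q; the wedge ps − pb = 42 gives 121.5 + (1/6)q − (215.5 - 0.5q) = 42, so q' = 204.
Then pb = 215.5 − 0.5·204 = 113.5 and ps = 121.5 + (1/6)·204 = 155.5.
Government outlay = subsidy × quantity = 42 × 204 = 8568.

Government cost = $8568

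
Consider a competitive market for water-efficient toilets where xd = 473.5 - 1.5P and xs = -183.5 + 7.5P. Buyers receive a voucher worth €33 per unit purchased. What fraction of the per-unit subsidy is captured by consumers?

Consumer share = 5/6

Pre-subsidy: 473.5 - 1.5P = -183.5 + 7.5P gives P* = 73, x* = 364.
With the rebate, buyers effectively pay Pb = Ps − 33, where Ps is the price sellers receive.
Demand in terms of Ps becomes xd = 473.5 − 1.5(Ps − 33) = 523 - 1.5Ps. Setting this equal to supply: 523 - 1.5Ps = -183.5 + 7.5Ps, so Ps = 78.5.
Buyers pay Pb = 78.5 − 33 = 45.5; x' = -183.5 + 7.5·78.5 = 405.25.
Buyers' price falls by P* − Pb = 73 − 45.5 = 27.5; sellers' price rises by Ps − P* = 78.5 − 73 = 5.5.
So consumers capture 27.5/33 = 5/6 of each unit of subsidy.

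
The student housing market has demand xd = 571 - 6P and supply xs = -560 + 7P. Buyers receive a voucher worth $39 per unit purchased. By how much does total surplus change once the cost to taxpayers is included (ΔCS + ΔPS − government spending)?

Net change in total surplus = -$2457

Pre-subsidy: 571 - 6P = -560 + 7P gives P* = 87, x* = 49.
With the rebate, buyers effectively pay Pb = Ps − 39, where Ps is the price sellers receive.
Demand in terms of Ps becomes xd = 571 − 6(Ps − 39) = 805 - 6Ps. Setting this equal to supply: 805 - 6Ps = -560 + 7Ps, so Ps = 105.
Buyers pay Pb = 105 − 39 = 66; x' = -560 + 7·105 = 175.
ΔCS = ½(49 + 175)(87 − 66) = 2352; ΔPS = ½(49 + 175)(105 − 87) = 2016.
Government spending = 39 × 175 = 6825.
Net change = 2352 + 2016 − 6825 = -2457. The loss equals the DWL triangle ½·39·126.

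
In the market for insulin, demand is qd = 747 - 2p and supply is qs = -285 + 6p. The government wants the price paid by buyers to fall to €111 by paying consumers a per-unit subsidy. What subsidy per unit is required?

Required subsidy s = €24 per unit

At a buyer price of 111, quantity demanded is 747 − 2·111 = 525.
Sellers supply 525 only when they receive ps with -285 + 6·ps = 525, i.e. ps = 135.
s = ps − pb = 135 − 111 = 24.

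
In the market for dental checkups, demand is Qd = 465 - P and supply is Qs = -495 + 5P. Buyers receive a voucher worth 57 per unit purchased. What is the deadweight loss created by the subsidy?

Pre-subsidy: 465 - P = -495 + 5P gives P* = 160, Q* = 305.
With the rebate, buyers effectively pay Pb = Ps − 57, where Ps is the price sellers receive.
Demand in terms of Ps becomes Qd = 465 − 1(Ps − 57) = 522 - Ps. Setting this equal to supply: 522 - Ps = -495 + 5Ps, so Ps = 169.5.
Buyers pay Pb = 169.5 − 57 = 112.5; Q' = -495 + 5·169.5 = 352.5.
The subsidy expands output by 352.5 − 305 = 47.5 past the efficient level; on those units the gap between marginal cost and willingness to pay runs from 0 up to 57.
DWL = ½ × 57 × 47.5 = 1353.75.

Deadweight loss = 1353.75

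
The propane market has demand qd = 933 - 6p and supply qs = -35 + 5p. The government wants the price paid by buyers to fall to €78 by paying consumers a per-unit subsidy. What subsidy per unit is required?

At a buyer price of 78, quantity demanded is 933 − 6·78 = 465.
Sellers supply 465 only when they receive ps with -35 + 5·ps = 465, i.e. ps = 100.
s = ps − pb = 100 − 78 = 22.

Required subsidy s = €22 per unit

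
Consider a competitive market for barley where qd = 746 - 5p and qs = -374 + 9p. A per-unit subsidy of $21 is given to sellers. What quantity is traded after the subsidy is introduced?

q' = 413.5

Pre-subsidy: 746 - 5p = -374 + 9p gives p* = 80, q* = 346.
With the subsidy, sellers receive ps = pb + 21 for each unit, where pb is the price buyers pay.
Supply in terms of pb becomes qs = -374 + 9(pb + 21) = -185 + 9pb. Setting this equal to demand: 746 - 5pb = -185 + 9pb, so pb = 66.5.
Sellers receive ps = 66.5 + 21 = 87.5; q' = 746 − 5·66.5 = 413.5.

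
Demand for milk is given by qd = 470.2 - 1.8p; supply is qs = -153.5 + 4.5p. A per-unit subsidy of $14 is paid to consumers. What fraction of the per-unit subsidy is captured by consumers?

Pre-subsidy: 470.2 - 1.8p = -153.5 + 4.5p gives p* = 99, q* = 292.
With the rebate, buyers effectively pay pb = ps − 14, where ps is the price sellers receive.
Demand in terms of ps becomes qd = 470.2 − 1.8(ps − 14) = 495.4 - 1.8ps. Setting this equal to supply: 495.4 - 1.8ps = -153.5 + 4.5ps, so ps = 103.
Buyers pay pb = 103 − 14 = 89; q' = -153.5 + 4.5·103 = 310.
Buyers' price falls by p* − pb = 99 − 89 = 10; sellers' price rises by ps − p* = 103 − 99 = 4.
So consumers capture 10/14 = 5/7 of each unit of subsidy.

Consumer share = 5/7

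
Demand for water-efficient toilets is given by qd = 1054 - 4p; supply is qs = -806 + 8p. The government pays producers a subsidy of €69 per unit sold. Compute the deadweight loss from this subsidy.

Pre-subsidy: 1054 - 4p = -806 + 8p gives p* = 155, q* = 434.
With the subsidy, sellers receive ps = pb + 69 for each unit, where pb is the price buyers pay.
Supply in terms of pb becomes qs = -806 + 8(pb + 69) = -254 + 8pb. Setting this equal to demand: 1054 - 4pb = -254 + 8pb, so pb = 109.
Sellers receive ps = 109 + 69 = 178; q' = 1054 − 4·109 = 618.
The subsidy expands output by 618 − 434 = 184 past the efficient level; on those units the gap between marginal cost and willingness to pay runs from 0 up to 69.
DWL = ½ × 69 × 184 = 6348.

Deadweight loss = €6348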